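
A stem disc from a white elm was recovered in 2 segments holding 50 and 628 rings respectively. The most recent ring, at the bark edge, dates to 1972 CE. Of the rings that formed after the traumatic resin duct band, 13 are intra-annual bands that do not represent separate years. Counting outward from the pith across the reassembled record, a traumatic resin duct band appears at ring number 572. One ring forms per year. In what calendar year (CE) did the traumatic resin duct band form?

1879 CE

Total rings = 50 + 628 = 678.
The traumatic resin duct band sits at ring 572 from the pith, so 678 − 572 = 106 rings formed after it.
Excluding 13 false rings: 106 − 13 = 93.
The ring at the bark edge is 1972 CE, so the traumatic resin duct band dates to 1972 − 93 = 1879 CE.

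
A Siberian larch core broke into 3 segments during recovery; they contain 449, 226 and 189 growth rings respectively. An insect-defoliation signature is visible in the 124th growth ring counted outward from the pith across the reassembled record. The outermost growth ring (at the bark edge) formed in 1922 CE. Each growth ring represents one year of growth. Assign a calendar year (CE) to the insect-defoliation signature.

1182 CE

Total growth rings = 449 + 226 + 189 = 864.
Between growth ring 124 and the bark edge there are 864 − 124 = 740 growth rings.
1922 − 740 = 1182 CE.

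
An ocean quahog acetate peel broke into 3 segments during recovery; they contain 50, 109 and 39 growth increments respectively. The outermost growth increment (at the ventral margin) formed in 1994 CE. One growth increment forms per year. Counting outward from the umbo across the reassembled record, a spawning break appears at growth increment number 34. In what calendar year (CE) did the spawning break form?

1830 CE

Total growth increments = 50 + 109 + 39 = 198.
198 − 34 = 164 growth increments lie beyond the spawning break toward the ventral margin.
Counting back 164 years from 1994 CE places the spawning break in 1994 − 164 = 1830 CE.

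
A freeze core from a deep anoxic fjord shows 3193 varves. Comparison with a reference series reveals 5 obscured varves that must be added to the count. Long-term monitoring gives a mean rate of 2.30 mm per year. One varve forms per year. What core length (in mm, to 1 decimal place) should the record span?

7355.4 mm

Adjusted count: 3193 + 5 = 3198 varves.
3198 years at 2.30 mm/year gives 2.30 × 3198 = 7355.4 mm.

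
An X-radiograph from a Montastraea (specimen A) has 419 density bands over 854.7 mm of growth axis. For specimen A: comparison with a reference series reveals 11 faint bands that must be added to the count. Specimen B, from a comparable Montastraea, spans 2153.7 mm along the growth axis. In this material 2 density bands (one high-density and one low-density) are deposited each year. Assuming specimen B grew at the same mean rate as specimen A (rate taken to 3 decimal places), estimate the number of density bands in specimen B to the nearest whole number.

1084 density bands

Specimen A: adjusted count: 419 + 11 = 430 density bands.
Specimen A: with 2 density bands per year, 430 / 2 = 215 years.
A: Mean rate = 854.7 mm / 215 years ≈ 3.975 mm/yr.
B spans 2153.7 / 3.975 = 541.81 years; at 2 density bands per year that is 541.81 × 2 ≈ 1084 density bands.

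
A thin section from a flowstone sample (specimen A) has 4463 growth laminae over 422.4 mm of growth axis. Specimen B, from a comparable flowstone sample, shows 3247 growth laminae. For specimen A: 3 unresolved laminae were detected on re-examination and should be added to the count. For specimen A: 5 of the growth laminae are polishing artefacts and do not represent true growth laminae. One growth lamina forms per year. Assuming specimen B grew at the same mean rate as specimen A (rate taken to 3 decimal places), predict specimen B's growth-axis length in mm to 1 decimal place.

Specimen A: correcting the raw count gives 4463 − 5 + 3 = 4461 true growth laminae.
A: 422.4 mm over 4461 years gives 422.4 / 4461 ≈ 0.095 mm per year.
For B, 0.095 mm/year × 3247 years = 308.5 mm.

308.5 mm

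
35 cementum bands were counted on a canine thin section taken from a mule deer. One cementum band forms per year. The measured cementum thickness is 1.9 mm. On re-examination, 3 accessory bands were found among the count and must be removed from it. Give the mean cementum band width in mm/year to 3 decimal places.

0.059 mm/year

After corrections the count is 35 − 3 = 32 cementum bands.
Mean rate = 1.9 mm / 32 years ≈ 0.059 mm/year.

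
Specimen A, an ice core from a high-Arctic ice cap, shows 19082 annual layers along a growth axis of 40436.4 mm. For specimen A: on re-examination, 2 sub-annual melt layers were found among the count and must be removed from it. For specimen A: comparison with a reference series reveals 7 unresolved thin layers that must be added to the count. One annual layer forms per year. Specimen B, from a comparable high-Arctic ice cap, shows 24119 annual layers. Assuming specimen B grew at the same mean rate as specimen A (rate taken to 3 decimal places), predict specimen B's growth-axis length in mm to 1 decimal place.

51108.2 mm

Specimen A: true annual layer count = 19082 − 2 + 7 = 19087.
A: Mean rate = 40436.4 mm / 19087 years ≈ 2.119 mm/year.
B's length ≈ 2.119 × 24119 = 51108.2 mm.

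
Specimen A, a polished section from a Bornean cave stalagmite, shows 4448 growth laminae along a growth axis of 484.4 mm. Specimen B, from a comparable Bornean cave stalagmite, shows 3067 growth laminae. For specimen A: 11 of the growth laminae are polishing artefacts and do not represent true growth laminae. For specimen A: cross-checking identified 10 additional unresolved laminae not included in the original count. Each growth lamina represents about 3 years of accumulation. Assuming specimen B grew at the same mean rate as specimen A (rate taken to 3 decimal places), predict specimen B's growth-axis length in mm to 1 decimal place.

Specimen A: true growth lamina count = 4448 − 11 + 10 = 4447.
Specimen A: at 3 years per growth lamina, 4447 × 3 = 13341 years.
A: Extension rate ≈ 484.4 / 13341 = 0.036 mm per year.
Specimen B: 3067 growth laminae at 3 years each span 3067 × 3 = 9201 years. For B, 0.036 mm/year × 9201 years = 331.2 mm.

331.2 mm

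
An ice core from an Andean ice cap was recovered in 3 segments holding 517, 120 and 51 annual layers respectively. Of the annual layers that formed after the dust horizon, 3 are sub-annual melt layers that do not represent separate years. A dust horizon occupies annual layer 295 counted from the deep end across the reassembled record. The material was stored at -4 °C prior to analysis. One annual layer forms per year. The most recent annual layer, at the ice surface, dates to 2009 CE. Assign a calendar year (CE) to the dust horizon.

1619 CE

Total annual layers = 517 + 120 + 51 = 688.
688 − 295 = 393 annual layers lie beyond the dust horizon toward the ice surface.
393 − 3 false = 390 true annual layers after the dust horizon.
Counting back 390 years from 2009 CE places the dust horizon in 2009 − 390 = 1619 CE.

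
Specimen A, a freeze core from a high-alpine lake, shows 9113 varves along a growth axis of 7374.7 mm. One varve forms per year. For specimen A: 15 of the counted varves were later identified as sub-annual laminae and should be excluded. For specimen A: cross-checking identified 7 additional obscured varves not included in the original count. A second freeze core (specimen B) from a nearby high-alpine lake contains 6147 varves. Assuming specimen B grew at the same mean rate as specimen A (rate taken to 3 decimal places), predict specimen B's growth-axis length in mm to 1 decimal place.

Specimen A: adjusted count: 9113 − 15 + 7 = 9105 varves.
A: 7374.7 mm over 9105 years gives 7374.7 / 9105 ≈ 0.810 mm/year.
For B, 0.810 mm/year × 6147 years = 4979.1 mm.

4979.1 mm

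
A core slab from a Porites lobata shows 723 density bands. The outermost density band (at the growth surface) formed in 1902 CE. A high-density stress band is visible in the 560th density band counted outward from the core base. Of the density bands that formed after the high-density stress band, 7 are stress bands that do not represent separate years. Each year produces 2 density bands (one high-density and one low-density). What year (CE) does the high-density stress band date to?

The high-density stress band sits at density band 560 from the core base, so 723 − 560 = 163 density bands formed after it.
Removing the 7 false density bands leaves 163 − 7 = 156 true density bands beyond the high-density stress band.
Dividing by 2 density bands per year: 156 / 2 = 78 years.
1902 − 78 = 1824 CE.

1824 CE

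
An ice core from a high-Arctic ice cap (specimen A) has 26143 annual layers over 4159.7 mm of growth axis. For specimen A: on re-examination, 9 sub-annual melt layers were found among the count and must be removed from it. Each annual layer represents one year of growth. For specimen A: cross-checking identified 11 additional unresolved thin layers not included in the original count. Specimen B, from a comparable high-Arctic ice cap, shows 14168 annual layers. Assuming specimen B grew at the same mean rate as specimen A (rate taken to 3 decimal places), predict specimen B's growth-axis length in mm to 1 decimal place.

2252.7 mm

Specimen A: after corrections the count is 26143 − 9 + 11 = 26145 annual layers.
A: Extension rate ≈ 4159.7 / 26145 = 0.159 mm per year.
Length of B = 0.159 × 14168 = 2252.7 mm.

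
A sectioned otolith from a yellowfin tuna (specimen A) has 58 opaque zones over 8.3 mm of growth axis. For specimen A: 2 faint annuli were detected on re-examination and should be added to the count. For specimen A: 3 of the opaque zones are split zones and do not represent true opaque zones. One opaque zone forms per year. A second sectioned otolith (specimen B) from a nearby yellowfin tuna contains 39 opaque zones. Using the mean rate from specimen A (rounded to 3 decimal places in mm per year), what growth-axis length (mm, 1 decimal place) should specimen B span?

Specimen A: adjusted count: 58 − 3 + 2 = 57 opaque zones.
A: Mean rate = 8.3 mm / 57 years ≈ 0.146 mm/yr.
Length of B = 0.146 × 39 = 5.7 mm.

5.7 mm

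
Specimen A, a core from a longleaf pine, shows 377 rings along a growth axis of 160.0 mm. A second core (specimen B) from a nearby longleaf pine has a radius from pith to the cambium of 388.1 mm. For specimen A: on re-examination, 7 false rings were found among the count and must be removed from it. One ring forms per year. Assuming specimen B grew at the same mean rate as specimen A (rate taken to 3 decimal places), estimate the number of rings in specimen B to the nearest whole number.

898 rings

Specimen A: after corrections the count is 377 − 7 = 370 rings.
A: 160.0 mm over 370 years gives 160.0 / 370 ≈ 0.432 mm/year.
B spans 388.1 / 0.432 = 898.38 years ≈ 898 rings.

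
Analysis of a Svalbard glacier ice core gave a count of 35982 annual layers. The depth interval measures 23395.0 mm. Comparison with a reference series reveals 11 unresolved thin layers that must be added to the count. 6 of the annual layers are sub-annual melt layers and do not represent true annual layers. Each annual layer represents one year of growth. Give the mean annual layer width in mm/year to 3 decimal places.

Correcting the raw count gives 35982 − 6 + 11 = 35987 true annual layers.
23395.0 mm over 35987 years gives 23395.0 / 35987 ≈ 0.650 mm/year.

0.650 mm/year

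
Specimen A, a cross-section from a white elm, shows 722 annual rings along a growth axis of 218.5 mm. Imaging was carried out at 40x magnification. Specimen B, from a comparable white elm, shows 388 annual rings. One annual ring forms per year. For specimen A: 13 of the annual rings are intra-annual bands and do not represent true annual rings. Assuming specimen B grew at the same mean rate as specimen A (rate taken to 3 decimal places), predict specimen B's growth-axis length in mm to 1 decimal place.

Specimen A: after corrections the count is 722 − 13 = 709 annual rings.
A: Mean rate = 218.5 mm / 709 years ≈ 0.308 mm/yr.
Length of B = 0.308 × 388 = 119.5 mm.

119.5 mm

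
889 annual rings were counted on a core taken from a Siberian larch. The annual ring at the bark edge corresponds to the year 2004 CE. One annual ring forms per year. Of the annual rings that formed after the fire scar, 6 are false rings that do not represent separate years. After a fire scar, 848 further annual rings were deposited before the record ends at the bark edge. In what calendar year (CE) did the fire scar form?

848 annual rings formed after the fire scar.
Removing the 6 false annual rings leaves 848 − 6 = 842 true annual rings beyond the fire scar.
2004 − 842 = 1162 CE.

1162 CE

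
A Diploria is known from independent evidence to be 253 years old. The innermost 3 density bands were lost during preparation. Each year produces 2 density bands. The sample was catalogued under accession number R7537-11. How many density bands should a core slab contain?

503 density bands

Expected density bands: 253 × 2 = 506.
Subtracting the 3 density bands not captured gives 506 − 3 = 503 density bands in the record.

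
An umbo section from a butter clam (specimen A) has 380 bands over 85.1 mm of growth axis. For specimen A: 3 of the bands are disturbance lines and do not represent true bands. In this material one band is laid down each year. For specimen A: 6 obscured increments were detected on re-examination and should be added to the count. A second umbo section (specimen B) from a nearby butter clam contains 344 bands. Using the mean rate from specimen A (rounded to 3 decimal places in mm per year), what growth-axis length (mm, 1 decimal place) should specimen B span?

76.4 mm

Specimen A: adjusted count: 380 − 3 + 6 = 383 bands.
A: 85.1 mm over 383 years gives 85.1 / 383 ≈ 0.222 mm per year.
For B, 0.222 mm/year × 344 years = 76.4 mm.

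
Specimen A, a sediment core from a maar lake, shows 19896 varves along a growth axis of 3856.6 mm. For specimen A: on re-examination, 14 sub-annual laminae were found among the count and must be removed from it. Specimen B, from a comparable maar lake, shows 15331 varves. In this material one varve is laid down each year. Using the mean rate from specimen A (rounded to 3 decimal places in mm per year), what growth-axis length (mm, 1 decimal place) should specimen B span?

Specimen A: adjusted count: 19896 − 14 = 19882 varves.
A: Mean rate = 3856.6 mm / 19882 years ≈ 0.194 mm/year.
Length of B = 0.194 × 15331 = 2974.2 mm.

2974.2 mm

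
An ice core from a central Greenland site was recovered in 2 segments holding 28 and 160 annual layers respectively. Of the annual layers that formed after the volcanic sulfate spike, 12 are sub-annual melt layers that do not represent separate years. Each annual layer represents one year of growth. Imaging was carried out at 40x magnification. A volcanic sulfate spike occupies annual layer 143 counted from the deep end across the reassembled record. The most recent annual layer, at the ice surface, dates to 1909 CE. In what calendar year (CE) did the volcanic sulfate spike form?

Total annual layers = 28 + 160 = 188.
188 − 143 = 45 annual layers lie beyond the volcanic sulfate spike toward the ice surface.
45 − 12 false = 33 true annual layers after the volcanic sulfate spike.
Counting back 33 years from 1909 CE places the volcanic sulfate spike in 1909 − 33 = 1876 CE.

1876 CE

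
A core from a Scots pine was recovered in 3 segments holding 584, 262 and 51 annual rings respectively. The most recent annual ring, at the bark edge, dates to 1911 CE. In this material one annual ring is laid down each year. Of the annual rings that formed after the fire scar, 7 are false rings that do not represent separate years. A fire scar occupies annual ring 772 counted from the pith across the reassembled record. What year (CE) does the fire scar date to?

Total annual rings = 584 + 262 + 51 = 897.
897 − 772 = 125 annual rings lie beyond the fire scar toward the bark edge.
Removing the 7 false annual rings leaves 125 − 7 = 118 true annual rings beyond the fire scar.
1911 − 118 = 1793 CE.

1793 CE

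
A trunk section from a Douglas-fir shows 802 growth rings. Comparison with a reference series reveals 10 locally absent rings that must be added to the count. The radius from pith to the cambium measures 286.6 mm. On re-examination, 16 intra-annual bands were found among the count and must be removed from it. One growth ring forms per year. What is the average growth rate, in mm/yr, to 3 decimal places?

0.360 mm/yr

After corrections the count is 802 − 16 + 10 = 796 growth rings.
286.6 mm over 796 years gives 286.6 / 796 ≈ 0.360 mm/yr.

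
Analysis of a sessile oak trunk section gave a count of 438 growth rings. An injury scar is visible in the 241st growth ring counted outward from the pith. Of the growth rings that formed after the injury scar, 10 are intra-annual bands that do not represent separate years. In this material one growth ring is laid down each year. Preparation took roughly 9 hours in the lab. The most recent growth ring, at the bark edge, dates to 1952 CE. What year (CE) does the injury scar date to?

1765 CE

438 − 241 = 197 growth rings lie beyond the injury scar toward the bark edge.
Removing the 10 false growth rings leaves 197 − 10 = 187 true growth rings beyond the injury scar.
Counting back 187 years from 1952 CE places the injury scar in 1952 − 187 = 1765 CE.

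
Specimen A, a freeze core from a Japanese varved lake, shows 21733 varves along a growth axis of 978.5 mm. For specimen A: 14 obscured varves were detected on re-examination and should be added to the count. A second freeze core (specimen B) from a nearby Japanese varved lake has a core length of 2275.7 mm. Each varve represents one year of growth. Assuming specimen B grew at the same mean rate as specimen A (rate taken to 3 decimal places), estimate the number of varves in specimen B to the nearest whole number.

50571 varves

Specimen A: after corrections the count is 21733 + 14 = 21747 varves.
A: Mean rate = 978.5 mm / 21747 years ≈ 0.045 mm per year.
Specimen B: 2275.7 mm / 0.045 mm per year = 50571.11 years ≈ 50571 varves.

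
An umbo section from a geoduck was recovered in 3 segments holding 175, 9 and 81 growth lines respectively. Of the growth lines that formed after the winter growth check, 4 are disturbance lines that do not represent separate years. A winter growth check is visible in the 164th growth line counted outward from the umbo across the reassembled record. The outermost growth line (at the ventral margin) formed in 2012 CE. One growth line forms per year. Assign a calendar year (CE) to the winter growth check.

Total growth lines = 175 + 9 + 81 = 265.
265 − 164 = 101 growth lines lie beyond the winter growth check toward the ventral margin.
101 − 4 false = 97 true growth lines after the winter growth check.
2012 − 97 = 1915 CE.

1915 CE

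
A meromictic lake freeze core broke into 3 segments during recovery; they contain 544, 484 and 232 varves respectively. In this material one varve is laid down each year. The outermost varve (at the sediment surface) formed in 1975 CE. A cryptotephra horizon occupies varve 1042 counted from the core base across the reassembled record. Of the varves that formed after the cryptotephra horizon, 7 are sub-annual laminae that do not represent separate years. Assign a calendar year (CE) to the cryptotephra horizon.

Total varves = 544 + 484 + 232 = 1260.
Between varve 1042 and the sediment surface there are 1260 − 1042 = 218 varves.
218 − 7 false = 211 true varves after the cryptotephra horizon.
Counting back 211 years from 1975 CE places the cryptotephra horizon in 1975 − 211 = 1764 CE.

1764 CE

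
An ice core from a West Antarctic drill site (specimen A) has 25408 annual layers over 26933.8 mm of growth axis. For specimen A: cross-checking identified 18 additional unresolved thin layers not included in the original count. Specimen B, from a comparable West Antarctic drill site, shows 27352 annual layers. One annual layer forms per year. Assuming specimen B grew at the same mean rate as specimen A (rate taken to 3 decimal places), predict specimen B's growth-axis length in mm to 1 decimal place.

28965.8 mm

Specimen A: correcting the raw count gives 25408 + 18 = 25426 true annual layers.
A: 26933.8 mm over 25426 years gives 26933.8 / 25426 ≈ 1.059 mm per year.
B's length ≈ 1.059 × 27352 = 28965.8 mm.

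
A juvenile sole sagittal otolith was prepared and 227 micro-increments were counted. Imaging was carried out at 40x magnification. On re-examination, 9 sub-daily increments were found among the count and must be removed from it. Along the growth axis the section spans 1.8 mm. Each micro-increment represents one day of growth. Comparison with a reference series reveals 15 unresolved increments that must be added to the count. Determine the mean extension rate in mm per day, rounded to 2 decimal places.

Correcting the raw count gives 227 − 9 + 15 = 233 true micro-increments.
1.8 mm over 233 days gives 1.8 / 233 ≈ 0.01 mm per day.

0.01 mm per day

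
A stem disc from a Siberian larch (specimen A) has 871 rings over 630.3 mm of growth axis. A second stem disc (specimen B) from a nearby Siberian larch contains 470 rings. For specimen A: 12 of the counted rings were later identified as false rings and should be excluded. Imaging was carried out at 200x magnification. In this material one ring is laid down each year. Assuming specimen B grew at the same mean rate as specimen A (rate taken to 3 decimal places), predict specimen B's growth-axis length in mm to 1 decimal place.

Specimen A: true ring count = 871 − 12 = 859.
A: 630.3 mm over 859 years gives 630.3 / 859 ≈ 0.734 mm/yr.
Length of B = 0.734 × 470 = 345.0 mm.

345.0 mm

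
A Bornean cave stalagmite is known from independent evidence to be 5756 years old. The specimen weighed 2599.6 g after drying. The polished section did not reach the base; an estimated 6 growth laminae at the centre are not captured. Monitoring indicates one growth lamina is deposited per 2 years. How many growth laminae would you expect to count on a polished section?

One growth lamina every 2 years means 5756 / 2 = 2878 growth laminae.
Less the 6 uncaptured growth laminae: 2878 − 6 = 2872.

2872 growth laminae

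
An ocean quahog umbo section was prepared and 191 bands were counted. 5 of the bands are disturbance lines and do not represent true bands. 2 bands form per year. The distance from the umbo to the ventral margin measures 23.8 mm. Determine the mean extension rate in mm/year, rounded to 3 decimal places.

After corrections the count is 191 − 5 = 186 bands.
186 bands at 2 per year is 186 / 2 = 93 years.
23.8 mm over 93 years gives 23.8 / 93 ≈ 0.256 mm/year.

0.256 mm/year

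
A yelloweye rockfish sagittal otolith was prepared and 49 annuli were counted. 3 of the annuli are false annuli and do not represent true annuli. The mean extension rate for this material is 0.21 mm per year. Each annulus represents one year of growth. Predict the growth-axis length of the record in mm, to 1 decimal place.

Correcting the raw count gives 49 − 3 = 46 true annuli.
46 years at 0.21 mm/year gives 0.21 × 46 = 9.7 mm.

9.7 mm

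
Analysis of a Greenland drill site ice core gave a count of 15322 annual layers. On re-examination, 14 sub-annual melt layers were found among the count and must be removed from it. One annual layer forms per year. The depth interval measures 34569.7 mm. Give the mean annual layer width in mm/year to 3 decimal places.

True annual layer count = 15322 − 14 = 15308.
Mean rate = 34569.7 mm / 15308 years ≈ 2.258 mm/year.

2.258 mm/year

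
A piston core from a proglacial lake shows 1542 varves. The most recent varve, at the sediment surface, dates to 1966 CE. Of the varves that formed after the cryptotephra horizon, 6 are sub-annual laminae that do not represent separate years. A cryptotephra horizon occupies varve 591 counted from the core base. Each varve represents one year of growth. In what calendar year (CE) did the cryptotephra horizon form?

1021 CE

The cryptotephra horizon sits at varve 591 from the core base, so 1542 − 591 = 951 varves formed after it.
Removing the 6 false varves leaves 951 − 6 = 945 true varves beyond the cryptotephra horizon.
1966 − 945 = 1021 CE.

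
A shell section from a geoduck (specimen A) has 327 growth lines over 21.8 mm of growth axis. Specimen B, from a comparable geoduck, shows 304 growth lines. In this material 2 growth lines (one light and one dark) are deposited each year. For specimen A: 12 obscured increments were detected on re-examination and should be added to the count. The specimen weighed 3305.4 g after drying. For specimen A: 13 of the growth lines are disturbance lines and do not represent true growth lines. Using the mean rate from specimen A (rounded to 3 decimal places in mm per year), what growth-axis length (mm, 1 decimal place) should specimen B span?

20.4 mm

Specimen A: true growth line count = 327 − 13 + 12 = 326.
Specimen A: 326 growth lines at 2 per year is 326 / 2 = 163 years.
A: 21.8 mm over 163 years gives 21.8 / 163 ≈ 0.134 mm per year.
Specimen B: with 2 growth lines per year, 304 / 2 = 152 years. For B, 0.134 mm/year × 152 years = 20.4 mm.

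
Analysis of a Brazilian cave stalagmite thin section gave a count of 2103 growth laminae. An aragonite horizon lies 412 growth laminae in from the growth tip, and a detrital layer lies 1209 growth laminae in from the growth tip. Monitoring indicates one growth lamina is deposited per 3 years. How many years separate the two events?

2391 yr

1209 − 412 = 797 growth laminae lie between the two events.
At 3 years per growth lamina, 797 × 3 = 2391 years.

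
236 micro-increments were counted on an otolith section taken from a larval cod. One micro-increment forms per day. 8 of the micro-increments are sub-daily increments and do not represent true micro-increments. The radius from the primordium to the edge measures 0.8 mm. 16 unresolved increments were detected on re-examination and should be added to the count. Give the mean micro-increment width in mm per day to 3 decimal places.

0.003 mm per day

After corrections the count is 236 − 8 + 16 = 244 micro-increments.
Extension rate ≈ 0.8 / 244 = 0.003 mm per day.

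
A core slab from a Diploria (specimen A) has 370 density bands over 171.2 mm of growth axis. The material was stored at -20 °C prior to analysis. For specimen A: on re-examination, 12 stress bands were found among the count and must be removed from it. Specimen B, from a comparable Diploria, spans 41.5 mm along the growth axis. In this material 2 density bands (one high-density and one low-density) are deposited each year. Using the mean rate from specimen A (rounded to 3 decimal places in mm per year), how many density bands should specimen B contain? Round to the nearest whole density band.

Specimen A: true density band count = 370 − 12 = 358.
Specimen A: 358 density bands at 2 per year is 358 / 2 = 179 years.
A: 171.2 mm over 179 years gives 171.2 / 179 ≈ 0.956 mm/year.
For B, 41.5 / 0.956 = 43.41 years; at 2 density bands per year that is 43.41 × 2 ≈ 87 density bands.

87 density bands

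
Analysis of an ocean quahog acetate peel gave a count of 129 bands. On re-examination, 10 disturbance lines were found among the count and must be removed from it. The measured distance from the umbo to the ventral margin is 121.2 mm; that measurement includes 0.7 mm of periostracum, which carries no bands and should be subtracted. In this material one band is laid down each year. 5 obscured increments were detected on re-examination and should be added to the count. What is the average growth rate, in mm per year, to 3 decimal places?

True band count = 129 − 10 + 5 = 124.
The growth record spans 121.2 − 0.7 = 120.5 mm.
Mean rate = 120.5 mm / 124 years ≈ 0.972 mm per year.

0.972 mm per year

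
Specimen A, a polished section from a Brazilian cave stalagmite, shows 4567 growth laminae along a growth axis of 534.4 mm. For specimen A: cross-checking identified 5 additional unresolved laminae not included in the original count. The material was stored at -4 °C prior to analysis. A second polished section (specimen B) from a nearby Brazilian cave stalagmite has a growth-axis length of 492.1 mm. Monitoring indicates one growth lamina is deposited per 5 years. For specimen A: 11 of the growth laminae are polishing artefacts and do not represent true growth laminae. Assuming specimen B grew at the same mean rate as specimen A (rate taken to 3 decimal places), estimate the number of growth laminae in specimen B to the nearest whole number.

4279 growth laminae

Specimen A: true growth lamina count = 4567 − 11 + 5 = 4561.
Specimen A: multiplying by 5 years per growth lamina: 4561 × 5 = 22805 years.
A: Extension rate ≈ 534.4 / 22805 = 0.023 mm per year.
Specimen B: 492.1 mm / 0.023 mm per year = 21395.65 years; at 5 years per growth lamina that is 21395.65 / 5 ≈ 4279 growth laminae.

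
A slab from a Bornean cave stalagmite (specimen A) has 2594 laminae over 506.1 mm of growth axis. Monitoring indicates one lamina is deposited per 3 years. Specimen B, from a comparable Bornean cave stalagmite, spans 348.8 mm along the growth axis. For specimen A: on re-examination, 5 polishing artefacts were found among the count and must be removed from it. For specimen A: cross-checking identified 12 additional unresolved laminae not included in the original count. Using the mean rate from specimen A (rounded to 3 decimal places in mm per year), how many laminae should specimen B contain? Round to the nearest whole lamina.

1789 laminae

Specimen A: after corrections the count is 2594 − 5 + 12 = 2601 laminae.
Specimen A: multiplying by 3 years per lamina: 2601 × 3 = 7803 years.
A: Extension rate ≈ 506.1 / 7803 = 0.065 mm per year.
For B, 348.8 / 0.065 = 5366.15 years; at 3 years per lamina that is 5366.15 / 3 ≈ 1789 laminae.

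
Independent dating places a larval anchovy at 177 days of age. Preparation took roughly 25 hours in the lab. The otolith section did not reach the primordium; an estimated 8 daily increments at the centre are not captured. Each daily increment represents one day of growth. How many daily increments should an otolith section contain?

At one daily increment per day, 177 days correspond to 177 daily increments.
Less the 8 uncaptured daily increments: 177 − 8 = 169.

169 daily increments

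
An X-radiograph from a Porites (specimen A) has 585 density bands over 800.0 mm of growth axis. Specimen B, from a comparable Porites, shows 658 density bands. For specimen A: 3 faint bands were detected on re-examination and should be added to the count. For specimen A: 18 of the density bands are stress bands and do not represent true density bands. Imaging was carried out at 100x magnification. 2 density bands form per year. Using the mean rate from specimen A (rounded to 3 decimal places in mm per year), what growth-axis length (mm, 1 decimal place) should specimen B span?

Specimen A: after corrections the count is 585 − 18 + 3 = 570 density bands.
Specimen A: with 2 density bands per year, 570 / 2 = 285 years.
A: 800.0 mm over 285 years gives 800.0 / 285 ≈ 2.807 mm per year.
Specimen B: with 2 density bands per year, 658 / 2 = 329 years. For B, 2.807 mm/year × 329 years = 923.5 mm.

923.5 mm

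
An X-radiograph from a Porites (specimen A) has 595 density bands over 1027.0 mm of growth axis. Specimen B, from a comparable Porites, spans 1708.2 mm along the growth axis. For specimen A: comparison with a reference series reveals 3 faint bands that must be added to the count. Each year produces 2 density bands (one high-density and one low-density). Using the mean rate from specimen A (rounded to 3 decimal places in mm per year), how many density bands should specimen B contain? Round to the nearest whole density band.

995 density bands

Specimen A: correcting the raw count gives 595 + 3 = 598 true density bands.
Specimen A: 598 density bands at 2 per year is 598 / 2 = 299 years.
A: Mean rate = 1027.0 mm / 299 years ≈ 3.435 mm/yr.
B spans 1708.2 / 3.435 = 497.29 years; at 2 density bands per year that is 497.29 × 2 ≈ 995 density bands.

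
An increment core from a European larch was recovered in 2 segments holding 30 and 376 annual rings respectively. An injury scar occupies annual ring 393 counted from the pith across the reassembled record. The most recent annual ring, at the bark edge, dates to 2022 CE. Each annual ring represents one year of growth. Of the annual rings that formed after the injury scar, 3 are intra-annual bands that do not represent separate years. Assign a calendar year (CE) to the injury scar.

2012 CE

Total annual rings = 30 + 376 = 406.
406 − 393 = 13 annual rings lie beyond the injury scar toward the bark edge.
Removing the 3 false annual rings leaves 13 − 3 = 10 true annual rings beyond the injury scar.
Counting back 10 years from 2022 CE places the injury scar in 2022 − 10 = 2012 CE.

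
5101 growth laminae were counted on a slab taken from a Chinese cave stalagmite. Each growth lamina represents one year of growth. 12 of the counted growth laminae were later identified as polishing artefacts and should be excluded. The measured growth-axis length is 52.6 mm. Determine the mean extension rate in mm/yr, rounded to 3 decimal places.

After corrections the count is 5101 − 12 = 5089 growth laminae.
Mean rate = 52.6 mm / 5089 years ≈ 0.010 mm/yr.

0.010 mm/yr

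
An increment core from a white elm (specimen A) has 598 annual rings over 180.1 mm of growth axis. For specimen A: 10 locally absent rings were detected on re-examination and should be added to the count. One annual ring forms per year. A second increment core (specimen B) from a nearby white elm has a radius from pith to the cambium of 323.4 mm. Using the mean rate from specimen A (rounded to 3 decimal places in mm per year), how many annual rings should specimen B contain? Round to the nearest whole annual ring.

1093 annual rings

Specimen A: correcting the raw count gives 598 + 10 = 608 true annual rings.
A: Mean rate = 180.1 mm / 608 years ≈ 0.296 mm/yr.
B spans 323.4 / 0.296 = 1092.57 years ≈ 1093 annual rings.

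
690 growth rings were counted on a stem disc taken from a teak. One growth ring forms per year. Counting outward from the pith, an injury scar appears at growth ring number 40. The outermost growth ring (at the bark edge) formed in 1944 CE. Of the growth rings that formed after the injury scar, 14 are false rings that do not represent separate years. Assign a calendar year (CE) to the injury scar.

The injury scar sits at growth ring 40 from the pith, so 690 − 40 = 650 growth rings formed after it.
650 − 14 false = 636 true growth rings after the injury scar.
The growth ring at the bark edge is 1944 CE, so the injury scar dates to 1944 − 636 = 1308 CE.

1308 CE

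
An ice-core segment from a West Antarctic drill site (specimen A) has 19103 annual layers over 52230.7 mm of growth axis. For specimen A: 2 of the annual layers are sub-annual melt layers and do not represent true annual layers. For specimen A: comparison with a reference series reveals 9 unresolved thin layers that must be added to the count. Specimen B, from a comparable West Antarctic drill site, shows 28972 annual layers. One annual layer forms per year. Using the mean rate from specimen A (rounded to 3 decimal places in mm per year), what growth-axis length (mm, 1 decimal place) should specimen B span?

Specimen A: after corrections the count is 19103 − 2 + 9 = 19110 annual layers.
A: Mean rate = 52230.7 mm / 19110 years ≈ 2.733 mm/yr.
Length of B = 2.733 × 28972 = 79180.5 mm.

79180.5 mm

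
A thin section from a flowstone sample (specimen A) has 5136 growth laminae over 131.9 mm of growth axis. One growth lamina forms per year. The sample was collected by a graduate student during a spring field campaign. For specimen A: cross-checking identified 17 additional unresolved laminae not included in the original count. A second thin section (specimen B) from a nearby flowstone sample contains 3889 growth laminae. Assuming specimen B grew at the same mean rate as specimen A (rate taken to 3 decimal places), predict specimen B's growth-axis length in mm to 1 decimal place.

101.1 mm

Specimen A: true growth lamina count = 5136 + 17 = 5153.
A: 131.9 mm over 5153 years gives 131.9 / 5153 ≈ 0.026 mm/yr.
B's length ≈ 0.026 × 3889 = 101.1 mm.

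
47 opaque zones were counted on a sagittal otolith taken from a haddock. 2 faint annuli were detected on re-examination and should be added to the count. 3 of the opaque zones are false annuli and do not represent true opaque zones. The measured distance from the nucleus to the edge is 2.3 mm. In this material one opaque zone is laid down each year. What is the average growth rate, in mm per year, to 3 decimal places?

0.050 mm per year

Correcting the raw count gives 47 − 3 + 2 = 46 true opaque zones.
Extension rate ≈ 2.3 / 46 = 0.050 mm per year.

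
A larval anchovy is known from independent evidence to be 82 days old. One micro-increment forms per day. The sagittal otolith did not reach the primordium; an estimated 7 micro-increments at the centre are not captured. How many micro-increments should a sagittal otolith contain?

At one micro-increment per day, 82 days correspond to 82 micro-increments.
Subtracting the 7 micro-increments not captured gives 82 − 7 = 75 micro-increments in the record.

75 micro-increments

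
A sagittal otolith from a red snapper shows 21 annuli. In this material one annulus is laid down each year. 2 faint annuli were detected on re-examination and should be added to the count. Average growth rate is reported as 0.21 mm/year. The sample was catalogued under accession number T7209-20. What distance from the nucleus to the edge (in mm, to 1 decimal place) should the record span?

Correcting the raw count gives 21 + 2 = 23 true annuli.
Length ≈ 0.21 × 23 = 4.8 mm.

4.8 mm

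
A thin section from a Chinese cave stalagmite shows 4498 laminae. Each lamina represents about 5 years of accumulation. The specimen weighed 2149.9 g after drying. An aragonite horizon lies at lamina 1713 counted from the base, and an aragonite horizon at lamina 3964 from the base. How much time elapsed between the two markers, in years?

11255 yr

Separation: 3964 − 1713 = 2251 laminae.
2251 laminae at 5 years each span 2251 × 5 = 11255 years.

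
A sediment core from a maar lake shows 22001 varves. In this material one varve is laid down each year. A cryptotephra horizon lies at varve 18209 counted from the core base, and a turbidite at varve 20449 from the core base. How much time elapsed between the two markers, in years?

2240 yr

20449 − 18209 = 2240 varves lie between the two events.
That is 2240 years at one varve per year.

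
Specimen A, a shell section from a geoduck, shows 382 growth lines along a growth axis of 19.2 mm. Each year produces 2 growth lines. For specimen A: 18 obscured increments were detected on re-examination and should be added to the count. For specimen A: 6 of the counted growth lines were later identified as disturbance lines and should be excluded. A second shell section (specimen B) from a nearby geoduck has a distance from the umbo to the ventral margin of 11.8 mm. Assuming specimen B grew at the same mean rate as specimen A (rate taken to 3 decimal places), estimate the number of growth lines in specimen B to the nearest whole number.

Specimen A: true growth line count = 382 − 6 + 18 = 394.
Specimen A: 394 growth lines at 2 per year is 394 / 2 = 197 years.
A: Mean rate = 19.2 mm / 197 years ≈ 0.097 mm/yr.
For B, 11.8 / 0.097 = 121.65 years; at 2 growth lines per year that is 121.65 × 2 ≈ 243 growth lines.

243 growth lines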